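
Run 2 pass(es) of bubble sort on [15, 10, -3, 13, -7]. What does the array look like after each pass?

After pass 1: [10, -3, 13, -7, 15] (4 swaps)
After pass 2: [-3, 10, -7, 13, 15] (2 swaps)
Total swaps: 6


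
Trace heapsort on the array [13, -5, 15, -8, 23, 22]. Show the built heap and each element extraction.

Build heap: [23, 13, 22, -8, -5, 15]
Extract 23: [22, 13, 15, -8, -5, 23]
Extract 22: [15, 13, -5, -8, 22, 23]
Extract 15: [13, -8, -5, 15, 22, 23]
Extract 13: [-5, -8, 13, 15, 22, 23]
Extract -5: [-8, -5, 13, 15, 22, 23]


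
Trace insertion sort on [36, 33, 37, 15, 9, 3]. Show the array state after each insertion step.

First element 36 is already 'sorted'
Insert 33: shifted 1 elements -> [33, 36, 37, 15, 9, 3]
Insert 37: shifted 0 elements -> [33, 36, 37, 15, 9, 3]
Insert 15: shifted 3 elements -> [15, 33, 36, 37, 9, 3]
Insert 9: shifted 4 elements -> [9, 15, 33, 36, 37, 3]
Insert 3: shifted 5 elements -> [3, 9, 15, 33, 36, 37]


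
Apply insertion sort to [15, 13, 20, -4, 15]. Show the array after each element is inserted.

First element 15 is already 'sorted'
Insert 13: shifted 1 elements -> [13, 15, 20, -4, 15]
Insert 20: shifted 0 elements -> [13, 15, 20, -4, 15]
Insert -4: shifted 3 elements -> [-4, 13, 15, 20, 15]
Insert 15: shifted 1 elements -> [-4, 13, 15, 15, 20]


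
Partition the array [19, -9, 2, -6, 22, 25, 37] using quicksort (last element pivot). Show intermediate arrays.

Partition 1: pivot=37 at index 6 -> [19, -9, 2, -6, 22, 25, 37]
Partition 2: pivot=25 at index 5 -> [19, -9, 2, -6, 22, 25, 37]
Partition 3: pivot=22 at index 4 -> [19, -9, 2, -6, 22, 25, 37]
Partition 4: pivot=-6 at index 1 -> [-9, -6, 2, 19, 22, 25, 37]
Partition 5: pivot=19 at index 3 -> [-9, -6, 2, 19, 22, 25, 37]


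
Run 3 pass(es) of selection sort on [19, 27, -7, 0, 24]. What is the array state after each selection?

Pass 1: Select minimum -7 at index 2, swap -> [-7, 27, 19, 0, 24]
Pass 2: Select minimum 0 at index 3, swap -> [-7, 0, 19, 27, 24]
Pass 3: Select minimum 19 at index 2, swap -> [-7, 0, 19, 27, 24]


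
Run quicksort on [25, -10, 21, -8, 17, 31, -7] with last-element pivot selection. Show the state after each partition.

Partition 1: pivot=-7 at index 2 -> [-10, -8, -7, 25, 17, 31, 21]
Partition 2: pivot=-8 at index 1 -> [-10, -8, -7, 25, 17, 31, 21]
Partition 3: pivot=21 at index 4 -> [-10, -8, -7, 17, 21, 31, 25]
Partition 4: pivot=25 at index 5 -> [-10, -8, -7, 17, 21, 25, 31]


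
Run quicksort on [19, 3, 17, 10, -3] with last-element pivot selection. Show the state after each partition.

Partition 1: pivot=-3 at index 0 -> [-3, 3, 17, 10, 19]
Partition 2: pivot=19 at index 4 -> [-3, 3, 17, 10, 19]
Partition 3: pivot=10 at index 2 -> [-3, 3, 10, 17, 19]


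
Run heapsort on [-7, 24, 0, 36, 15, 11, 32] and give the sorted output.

Build heap: [36, 24, 32, -7, 15, 11, 0]
Extract 36: [32, 24, 11, -7, 15, 0, 36]
Extract 32: [24, 15, 11, -7, 0, 32, 36]
Extract 24: [15, 0, 11, -7, 24, 32, 36]
Extract 15: [11, 0, -7, 15, 24, 32, 36]
Extract 11: [0, -7, 11, 15, 24, 32, 36]
Extract 0: [-7, 0, 11, 15, 24, 32, 36]


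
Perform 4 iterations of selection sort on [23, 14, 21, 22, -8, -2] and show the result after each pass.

Pass 1: Select minimum -8 at index 4, swap -> [-8, 14, 21, 22, 23, -2]
Pass 2: Select minimum -2 at index 5, swap -> [-8, -2, 21, 22, 23, 14]
Pass 3: Select minimum 14 at index 5, swap -> [-8, -2, 14, 22, 23, 21]
Pass 4: Select minimum 21 at index 5, swap -> [-8, -2, 14, 21, 23, 22]


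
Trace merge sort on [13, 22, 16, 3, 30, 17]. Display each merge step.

Divide and conquer:
  Merge [22] + [16] -> [16, 22]
  Merge [13] + [16, 22] -> [13, 16, 22]
  Merge [30] + [17] -> [17, 30]
  Merge [3] + [17, 30] -> [3, 17, 30]
  Merge [13, 16, 22] + [3, 17, 30] -> [3, 13, 16, 17, 22, 30]


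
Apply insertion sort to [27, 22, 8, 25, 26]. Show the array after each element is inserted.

First element 27 is already 'sorted'
Insert 22: shifted 1 elements -> [22, 27, 8, 25, 26]
Insert 8: shifted 2 elements -> [8, 22, 27, 25, 26]
Insert 25: shifted 1 elements -> [8, 22, 25, 27, 26]
Insert 26: shifted 1 elements -> [8, 22, 25, 26, 27]


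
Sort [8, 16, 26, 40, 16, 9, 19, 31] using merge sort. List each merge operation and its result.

Divide and conquer:
  Merge [8] + [16] -> [8, 16]
  Merge [26] + [40] -> [26, 40]
  Merge [8, 16] + [26, 40] -> [8, 16, 26, 40]
  Merge [16] + [9] -> [9, 16]
  Merge [19] + [31] -> [19, 31]
  Merge [9, 16] + [19, 31] -> [9, 16, 19, 31]
  Merge [8, 16, 26, 40] + [9, 16, 19, 31] -> [8, 9, 16, 16, 19, 26, 31, 40]


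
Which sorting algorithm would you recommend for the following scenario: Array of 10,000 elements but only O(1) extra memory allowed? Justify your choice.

Best choice: Heapsort
Reason: Heapsort rearranges the array in place using O(1) auxiliary space and still guarantees O(n log n) time; quicksort partitions in place but needs Theta(log n) stack space for recursion (O(n) in the worst case), and mergesort requires O(n) auxiliary space


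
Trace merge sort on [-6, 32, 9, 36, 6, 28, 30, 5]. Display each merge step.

Divide and conquer:
  Merge [-6] + [32] -> [-6, 32]
  Merge [9] + [36] -> [9, 36]
  Merge [-6, 32] + [9, 36] -> [-6, 9, 32, 36]
  Merge [6] + [28] -> [6, 28]
  Merge [30] + [5] -> [5, 30]
  Merge [6, 28] + [5, 30] -> [5, 6, 28, 30]
  Merge [-6, 9, 32, 36] + [5, 6, 28, 30] -> [-6, 5, 6, 9, 28, 30, 32, 36]


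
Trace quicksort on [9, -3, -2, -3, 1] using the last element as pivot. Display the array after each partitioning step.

Partition 1: pivot=1 at index 3 -> [-3, -2, -3, 1, 9]
Partition 2: pivot=-3 at index 1 -> [-3, -3, -2, 1, 9]


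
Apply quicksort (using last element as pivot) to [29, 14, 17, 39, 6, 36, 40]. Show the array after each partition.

Partition 1: pivot=40 at index 6 -> [29, 14, 17, 39, 6, 36, 40]
Partition 2: pivot=36 at index 4 -> [29, 14, 17, 6, 36, 39, 40]
Partition 3: pivot=6 at index 0 -> [6, 14, 17, 29, 36, 39, 40]
Partition 4: pivot=29 at index 3 -> [6, 14, 17, 29, 36, 39, 40]
Partition 5: pivot=17 at index 2 -> [6, 14, 17, 29, 36, 39, 40]


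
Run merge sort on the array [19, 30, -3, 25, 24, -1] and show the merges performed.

Divide and conquer:
  Merge [30] + [-3] -> [-3, 30]
  Merge [19] + [-3, 30] -> [-3, 19, 30]
  Merge [24] + [-1] -> [-1, 24]
  Merge [25] + [-1, 24] -> [-1, 24, 25]
  Merge [-3, 19, 30] + [-1, 24, 25] -> [-3, -1, 19, 24, 25, 30]


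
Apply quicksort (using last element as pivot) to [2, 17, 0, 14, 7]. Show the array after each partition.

Partition 1: pivot=7 at index 2 -> [2, 0, 7, 14, 17]
Partition 2: pivot=0 at index 0 -> [0, 2, 7, 14, 17]
Partition 3: pivot=17 at index 4 -> [0, 2, 7, 14, 17]


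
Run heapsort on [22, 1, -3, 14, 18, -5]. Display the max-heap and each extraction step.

Build heap: [22, 18, -3, 14, 1, -5]
Extract 22: [18, 14, -3, -5, 1, 22]
Extract 18: [14, 1, -3, -5, 18, 22]
Extract 14: [1, -5, -3, 14, 18, 22]
Extract 1: [-3, -5, 1, 14, 18, 22]
Extract -3: [-5, -3, 1, 14, 18, 22]


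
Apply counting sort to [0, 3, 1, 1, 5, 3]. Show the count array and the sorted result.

Count array: [1, 2, 0, 2, 0, 1]
(count[i] = number of elements equal to i)
Cumulative count: [1, 3, 3, 5, 5, 6]
Sorted: [0, 1, 1, 3, 3, 5]


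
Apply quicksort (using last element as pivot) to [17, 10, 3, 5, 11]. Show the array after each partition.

Partition 1: pivot=11 at index 3 -> [10, 3, 5, 11, 17]
Partition 2: pivot=5 at index 1 -> [3, 5, 10, 11, 17]


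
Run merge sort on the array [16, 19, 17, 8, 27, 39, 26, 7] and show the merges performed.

Divide and conquer:
  Merge [16] + [19] -> [16, 19]
  Merge [17] + [8] -> [8, 17]
  Merge [16, 19] + [8, 17] -> [8, 16, 17, 19]
  Merge [27] + [39] -> [27, 39]
  Merge [26] + [7] -> [7, 26]
  Merge [27, 39] + [7, 26] -> [7, 26, 27, 39]
  Merge [8, 16, 17, 19] + [7, 26, 27, 39] -> [7, 8, 16, 17, 19, 26, 27, 39]


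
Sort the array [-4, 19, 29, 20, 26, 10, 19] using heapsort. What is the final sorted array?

Build heap: [29, 26, 19, 20, 19, 10, -4]
Extract 29: [26, 20, 19, -4, 19, 10, 29]
Extract 26: [20, 19, 19, -4, 10, 26, 29]
Extract 20: [19, 10, 19, -4, 20, 26, 29]
Extract 19: [19, 10, -4, 19, 20, 26, 29]
Extract 19: [10, -4, 19, 19, 20, 26, 29]
Extract 10: [-4, 10, 19, 19, 20, 26, 29]


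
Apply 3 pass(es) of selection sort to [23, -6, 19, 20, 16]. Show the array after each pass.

Pass 1: Select minimum -6 at index 1, swap -> [-6, 23, 19, 20, 16]
Pass 2: Select minimum 16 at index 4, swap -> [-6, 16, 19, 20, 23]
Pass 3: Select minimum 19 at index 2, swap -> [-6, 16, 19, 20, 23]


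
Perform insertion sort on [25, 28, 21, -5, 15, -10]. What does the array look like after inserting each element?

First element 25 is already 'sorted'
Insert 28: shifted 0 elements -> [25, 28, 21, -5, 15, -10]
Insert 21: shifted 2 elements -> [21, 25, 28, -5, 15, -10]
Insert -5: shifted 3 elements -> [-5, 21, 25, 28, 15, -10]
Insert 15: shifted 3 elements -> [-5, 15, 21, 25, 28, -10]
Insert -10: shifted 5 elements -> [-10, -5, 15, 21, 25, 28]


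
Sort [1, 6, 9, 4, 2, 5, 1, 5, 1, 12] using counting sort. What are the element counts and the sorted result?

Count array: [0, 3, 1, 0, 1, 2, 1, 0, 0, 1, 0, 0, 1]
(count[i] = number of elements equal to i)
Cumulative count: [0, 3, 4, 4, 5, 7, 8, 8, 8, 9, 9, 9, 10]
Sorted: [1, 1, 1, 2, 4, 5, 5, 6, 9, 12]


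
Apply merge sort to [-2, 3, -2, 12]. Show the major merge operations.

Divide and conquer:
  Merge [-2] + [3] -> [-2, 3]
  Merge [-2] + [12] -> [-2, 12]
  Merge [-2, 3] + [-2, 12] -> [-2, -2, 3, 12]


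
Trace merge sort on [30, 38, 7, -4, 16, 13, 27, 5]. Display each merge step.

Divide and conquer:
  Merge [30] + [38] -> [30, 38]
  Merge [7] + [-4] -> [-4, 7]
  Merge [30, 38] + [-4, 7] -> [-4, 7, 30, 38]
  Merge [16] + [13] -> [13, 16]
  Merge [27] + [5] -> [5, 27]
  Merge [13, 16] + [5, 27] -> [5, 13, 16, 27]
  Merge [-4, 7, 30, 38] + [5, 13, 16, 27] -> [-4, 5, 7, 13, 16, 27, 30, 38]


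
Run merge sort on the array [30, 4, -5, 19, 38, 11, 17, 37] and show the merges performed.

Divide and conquer:
  Merge [30] + [4] -> [4, 30]
  Merge [-5] + [19] -> [-5, 19]
  Merge [4, 30] + [-5, 19] -> [-5, 4, 19, 30]
  Merge [38] + [11] -> [11, 38]
  Merge [17] + [37] -> [17, 37]
  Merge [11, 38] + [17, 37] -> [11, 17, 37, 38]
  Merge [-5, 4, 19, 30] + [11, 17, 37, 38] -> [-5, 4, 11, 17, 19, 30, 37, 38]


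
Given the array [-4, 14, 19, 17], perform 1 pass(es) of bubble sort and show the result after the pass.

After pass 1: [-4, 14, 17, 19] (1 swaps)
Total swaps: 1


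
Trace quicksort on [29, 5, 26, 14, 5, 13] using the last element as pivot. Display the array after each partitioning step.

Partition 1: pivot=13 at index 2 -> [5, 5, 13, 14, 29, 26]
Partition 2: pivot=5 at index 1 -> [5, 5, 13, 14, 29, 26]
Partition 3: pivot=26 at index 4 -> [5, 5, 13, 14, 26, 29]


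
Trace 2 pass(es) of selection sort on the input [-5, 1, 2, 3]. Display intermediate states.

Pass 1: Select minimum -5 at index 0, swap -> [-5, 1, 2, 3]
Pass 2: Select minimum 1 at index 1, swap -> [-5, 1, 2, 3]


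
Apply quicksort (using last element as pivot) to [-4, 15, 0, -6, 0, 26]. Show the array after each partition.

Partition 1: pivot=26 at index 5 -> [-4, 15, 0, -6, 0, 26]
Partition 2: pivot=0 at index 3 -> [-4, 0, -6, 0, 15, 26]
Partition 3: pivot=-6 at index 0 -> [-6, 0, -4, 0, 15, 26]
Partition 4: pivot=-4 at index 1 -> [-6, -4, 0, 0, 15, 26]


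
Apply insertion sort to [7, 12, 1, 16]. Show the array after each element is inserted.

First element 7 is already 'sorted'
Insert 12: shifted 0 elements -> [7, 12, 1, 16]
Insert 1: shifted 2 elements -> [1, 7, 12, 16]
Insert 16: shifted 0 elements -> [1, 7, 12, 16]


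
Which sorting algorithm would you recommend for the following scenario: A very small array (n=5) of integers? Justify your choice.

Best choice: Insertion sort
Reason: For tiny inputs the O(n^2) overhead is negligible and insertion sort has minimal constant factors


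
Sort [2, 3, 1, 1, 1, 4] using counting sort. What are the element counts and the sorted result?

Count array: [0, 3, 1, 1, 1]
(count[i] = number of elements equal to i)
Cumulative count: [0, 3, 4, 5, 6]
Sorted: [1, 1, 1, 2, 3, 4]


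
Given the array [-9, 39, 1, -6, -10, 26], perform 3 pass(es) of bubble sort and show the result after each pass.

After pass 1: [-9, 1, -6, -10, 26, 39] (4 swaps)
After pass 2: [-9, -6, -10, 1, 26, 39] (2 swaps)
After pass 3: [-9, -10, -6, 1, 26, 39] (1 swaps)
Total swaps: 7


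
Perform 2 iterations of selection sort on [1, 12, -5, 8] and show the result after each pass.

Pass 1: Select minimum -5 at index 2, swap -> [-5, 12, 1, 8]
Pass 2: Select minimum 1 at index 2, swap -> [-5, 1, 12, 8]


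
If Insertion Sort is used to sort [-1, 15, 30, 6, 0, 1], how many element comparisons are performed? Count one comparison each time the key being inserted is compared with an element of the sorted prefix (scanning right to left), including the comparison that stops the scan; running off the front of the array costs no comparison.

Insert 15: -1 <= 15 (stop) = 1 comparison(s) -> [-1, 15, 30, 6, 0, 1]
Insert 30: 15 <= 30 (stop) = 1 comparison(s) -> [-1, 15, 30, 6, 0, 1]
Insert 6: 30 > 6 (shift), 15 > 6 (shift), -1 <= 6 (stop) = 3 comparison(s) -> [-1, 6, 15, 30, 0, 1]
Insert 0: 30 > 0 (shift), 15 > 0 (shift), 6 > 0 (shift), -1 <= 0 (stop) = 4 comparison(s) -> [-1, 0, 6, 15, 30, 1]
Insert 1: 30 > 1 (shift), 15 > 1 (shift), 6 > 1 (shift), 0 <= 1 (stop) = 4 comparison(s) -> [-1, 0, 1, 6, 15, 30]
Total comparisons: 1 + 1 + 3 + 4 + 4 = 13


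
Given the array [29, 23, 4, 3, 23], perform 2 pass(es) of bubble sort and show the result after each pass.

After pass 1: [23, 4, 3, 23, 29] (4 swaps)
After pass 2: [4, 3, 23, 23, 29] (2 swaps)
Total swaps: 6


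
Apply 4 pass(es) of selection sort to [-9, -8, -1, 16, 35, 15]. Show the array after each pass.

Pass 1: Select minimum -9 at index 0, swap -> [-9, -8, -1, 16, 35, 15]
Pass 2: Select minimum -8 at index 1, swap -> [-9, -8, -1, 16, 35, 15]
Pass 3: Select minimum -1 at index 2, swap -> [-9, -8, -1, 16, 35, 15]
Pass 4: Select minimum 15 at index 5, swap -> [-9, -8, -1, 15, 35, 16]


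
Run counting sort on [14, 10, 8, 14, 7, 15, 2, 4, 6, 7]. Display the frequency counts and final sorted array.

Count array: [0, 0, 1, 0, 1, 0, 1, 2, 1, 0, 1, 0, 0, 0, 2, 1]
(count[i] = number of elements equal to i)
Cumulative count: [0, 0, 1, 1, 2, 2, 3, 5, 6, 6, 7, 7, 7, 7, 9, 10]
Sorted: [2, 4, 6, 7, 7, 8, 10, 14, 14, 15]


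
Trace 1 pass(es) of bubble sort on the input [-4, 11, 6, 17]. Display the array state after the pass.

After pass 1: [-4, 6, 11, 17] (1 swaps)
Total swaps: 1


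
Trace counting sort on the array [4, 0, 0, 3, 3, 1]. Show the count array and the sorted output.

Count array: [2, 1, 0, 2, 1]
(count[i] = number of elements equal to i)
Cumulative count: [2, 3, 3, 5, 6]
Sorted: [0, 0, 1, 3, 3, 4]


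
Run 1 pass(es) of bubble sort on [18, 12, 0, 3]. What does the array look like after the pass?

After pass 1: [12, 0, 3, 18] (3 swaps)
Total swaps: 3


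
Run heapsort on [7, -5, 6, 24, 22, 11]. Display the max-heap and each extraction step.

Build heap: [24, 22, 11, -5, 7, 6]
Extract 24: [22, 7, 11, -5, 6, 24]
Extract 22: [11, 7, 6, -5, 22, 24]
Extract 11: [7, -5, 6, 11, 22, 24]
Extract 7: [6, -5, 7, 11, 22, 24]
Extract 6: [-5, 6, 7, 11, 22, 24]


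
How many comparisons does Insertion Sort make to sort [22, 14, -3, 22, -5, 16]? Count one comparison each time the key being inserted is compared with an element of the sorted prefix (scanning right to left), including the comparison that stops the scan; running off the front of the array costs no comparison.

Insert 14: 22 > 14 (shift), reached front = 1 comparison(s) -> [14, 22, -3, 22, -5, 16]
Insert -3: 22 > -3 (shift), 14 > -3 (shift), reached front = 2 comparison(s) -> [-3, 14, 22, 22, -5, 16]
Insert 22: 22 <= 22 (stop) = 1 comparison(s) -> [-3, 14, 22, 22, -5, 16]
Insert -5: 22 > -5 (shift), 22 > -5 (shift), 14 > -5 (shift), -3 > -5 (shift), reached front = 4 comparison(s) -> [-5, -3, 14, 22, 22, 16]
Insert 16: 22 > 16 (shift), 22 > 16 (shift), 14 <= 16 (stop) = 3 comparison(s) -> [-5, -3, 14, 16, 22, 22]
Total comparisons: 1 + 2 + 1 + 4 + 3 = 11


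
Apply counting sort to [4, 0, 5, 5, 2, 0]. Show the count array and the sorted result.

Count array: [2, 0, 1, 0, 1, 2]
(count[i] = number of elements equal to i)
Cumulative count: [2, 2, 3, 3, 4, 6]
Sorted: [0, 0, 2, 4, 5, 5]


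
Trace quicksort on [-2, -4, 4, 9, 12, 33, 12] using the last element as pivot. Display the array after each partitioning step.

Partition 1: pivot=12 at index 5 -> [-2, -4, 4, 9, 12, 12, 33]
Partition 2: pivot=12 at index 4 -> [-2, -4, 4, 9, 12, 12, 33]
Partition 3: pivot=9 at index 3 -> [-2, -4, 4, 9, 12, 12, 33]
Partition 4: pivot=4 at index 2 -> [-2, -4, 4, 9, 12, 12, 33]
Partition 5: pivot=-4 at index 0 -> [-4, -2, 4, 9, 12, 12, 33]


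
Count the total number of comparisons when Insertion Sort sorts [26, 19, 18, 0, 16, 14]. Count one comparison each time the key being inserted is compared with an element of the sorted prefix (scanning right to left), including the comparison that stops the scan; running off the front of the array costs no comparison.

Insert 19: 26 > 19 (shift), reached front = 1 comparison(s) -> [19, 26, 18, 0, 16, 14]
Insert 18: 26 > 18 (shift), 19 > 18 (shift), reached front = 2 comparison(s) -> [18, 19, 26, 0, 16, 14]
Insert 0: 26 > 0 (shift), 19 > 0 (shift), 18 > 0 (shift), reached front = 3 comparison(s) -> [0, 18, 19, 26, 16, 14]
Insert 16: 26 > 16 (shift), 19 > 16 (shift), 18 > 16 (shift), 0 <= 16 (stop) = 4 comparison(s) -> [0, 16, 18, 19, 26, 14]
Insert 14: 26 > 14 (shift), 19 > 14 (shift), 18 > 14 (shift), 16 > 14 (shift), 0 <= 14 (stop) = 5 comparison(s) -> [0, 14, 16, 18, 19, 26]
Total comparisons: 1 + 2 + 3 + 4 + 5 = 15


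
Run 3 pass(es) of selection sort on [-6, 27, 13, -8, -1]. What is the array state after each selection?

Pass 1: Select minimum -8 at index 3, swap -> [-8, 27, 13, -6, -1]
Pass 2: Select minimum -6 at index 3, swap -> [-8, -6, 13, 27, -1]
Pass 3: Select minimum -1 at index 4, swap -> [-8, -6, -1, 27, 13]


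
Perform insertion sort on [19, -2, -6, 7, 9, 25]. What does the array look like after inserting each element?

First element 19 is already 'sorted'
Insert -2: shifted 1 elements -> [-2, 19, -6, 7, 9, 25]
Insert -6: shifted 2 elements -> [-6, -2, 19, 7, 9, 25]
Insert 7: shifted 1 elements -> [-6, -2, 7, 19, 9, 25]
Insert 9: shifted 1 elements -> [-6, -2, 7, 9, 19, 25]
Insert 25: shifted 0 elements -> [-6, -2, 7, 9, 19, 25]


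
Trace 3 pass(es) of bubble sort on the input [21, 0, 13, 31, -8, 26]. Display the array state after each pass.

After pass 1: [0, 13, 21, -8, 26, 31] (4 swaps)
After pass 2: [0, 13, -8, 21, 26, 31] (1 swaps)
After pass 3: [0, -8, 13, 21, 26, 31] (1 swaps)
Total swaps: 6


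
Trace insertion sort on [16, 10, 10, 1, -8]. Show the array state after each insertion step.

First element 16 is already 'sorted'
Insert 10: shifted 1 elements -> [10, 16, 10, 1, -8]
Insert 10: shifted 1 elements -> [10, 10, 16, 1, -8]
Insert 1: shifted 3 elements -> [1, 10, 10, 16, -8]
Insert -8: shifted 4 elements -> [-8, 1, 10, 10, 16]


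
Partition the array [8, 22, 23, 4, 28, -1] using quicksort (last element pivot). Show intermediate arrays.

Partition 1: pivot=-1 at index 0 -> [-1, 22, 23, 4, 28, 8]
Partition 2: pivot=8 at index 2 -> [-1, 4, 8, 22, 28, 23]
Partition 3: pivot=23 at index 4 -> [-1, 4, 8, 22, 23, 28]


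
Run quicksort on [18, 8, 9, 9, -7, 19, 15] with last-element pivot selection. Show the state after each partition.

Partition 1: pivot=15 at index 4 -> [8, 9, 9, -7, 15, 19, 18]
Partition 2: pivot=-7 at index 0 -> [-7, 9, 9, 8, 15, 19, 18]
Partition 3: pivot=8 at index 1 -> [-7, 8, 9, 9, 15, 19, 18]
Partition 4: pivot=9 at index 3 -> [-7, 8, 9, 9, 15, 19, 18]
Partition 5: pivot=18 at index 5 -> [-7, 8, 9, 9, 15, 18, 19]


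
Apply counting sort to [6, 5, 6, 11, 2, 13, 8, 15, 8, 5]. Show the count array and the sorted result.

Count array: [0, 0, 1, 0, 0, 2, 2, 0, 2, 0, 0, 1, 0, 1, 0, 1]
(count[i] = number of elements equal to i)
Cumulative count: [0, 0, 1, 1, 1, 3, 5, 5, 7, 7, 7, 8, 8, 9, 9, 10]
Sorted: [2, 5, 5, 6, 6, 8, 8, 11, 13, 15]


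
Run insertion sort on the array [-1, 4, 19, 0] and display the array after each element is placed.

First element -1 is already 'sorted'
Insert 4: shifted 0 elements -> [-1, 4, 19, 0]
Insert 19: shifted 0 elements -> [-1, 4, 19, 0]
Insert 0: shifted 2 elements -> [-1, 0, 4, 19]


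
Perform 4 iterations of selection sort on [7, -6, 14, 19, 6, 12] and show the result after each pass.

Pass 1: Select minimum -6 at index 1, swap -> [-6, 7, 14, 19, 6, 12]
Pass 2: Select minimum 6 at index 4, swap -> [-6, 6, 14, 19, 7, 12]
Pass 3: Select minimum 7 at index 4, swap -> [-6, 6, 7, 19, 14, 12]
Pass 4: Select minimum 12 at index 5, swap -> [-6, 6, 7, 12, 14, 19]


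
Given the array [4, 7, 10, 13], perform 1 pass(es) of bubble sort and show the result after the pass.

After pass 1: [4, 7, 10, 13] (0 swaps)
Total swaps: 0


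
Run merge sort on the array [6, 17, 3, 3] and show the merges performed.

Divide and conquer:
  Merge [6] + [17] -> [6, 17]
  Merge [3] + [3] -> [3, 3]
  Merge [6, 17] + [3, 3] -> [3, 3, 6, 17]


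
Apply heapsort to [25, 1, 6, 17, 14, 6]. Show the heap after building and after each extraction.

Build heap: [25, 17, 6, 1, 14, 6]
Extract 25: [17, 14, 6, 1, 6, 25]
Extract 17: [14, 6, 6, 1, 17, 25]
Extract 14: [6, 1, 6, 14, 17, 25]
Extract 6: [6, 1, 6, 14, 17, 25]
Extract 6: [1, 6, 6, 14, 17, 25]


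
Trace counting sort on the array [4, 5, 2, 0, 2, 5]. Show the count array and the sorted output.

Count array: [1, 0, 2, 0, 1, 2]
(count[i] = number of elements equal to i)
Cumulative count: [1, 1, 3, 3, 4, 6]
Sorted: [0, 2, 2, 4, 5, 5]


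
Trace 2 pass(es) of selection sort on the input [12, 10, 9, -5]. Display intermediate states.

Pass 1: Select minimum -5 at index 3, swap -> [-5, 10, 9, 12]
Pass 2: Select minimum 9 at index 2, swap -> [-5, 9, 10, 12]


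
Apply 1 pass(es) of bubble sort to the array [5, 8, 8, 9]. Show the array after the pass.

After pass 1: [5, 8, 8, 9] (0 swaps)
Total swaps: 0


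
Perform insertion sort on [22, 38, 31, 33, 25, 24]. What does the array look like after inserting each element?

First element 22 is already 'sorted'
Insert 38: shifted 0 elements -> [22, 38, 31, 33, 25, 24]
Insert 31: shifted 1 elements -> [22, 31, 38, 33, 25, 24]
Insert 33: shifted 1 elements -> [22, 31, 33, 38, 25, 24]
Insert 25: shifted 3 elements -> [22, 25, 31, 33, 38, 24]
Insert 24: shifted 4 elements -> [22, 24, 25, 31, 33, 38]


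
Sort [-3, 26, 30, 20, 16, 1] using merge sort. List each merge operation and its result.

Divide and conquer:
  Merge [26] + [30] -> [26, 30]
  Merge [-3] + [26, 30] -> [-3, 26, 30]
  Merge [16] + [1] -> [1, 16]
  Merge [20] + [1, 16] -> [1, 16, 20]
  Merge [-3, 26, 30] + [1, 16, 20] -> [-3, 1, 16, 20, 26, 30]


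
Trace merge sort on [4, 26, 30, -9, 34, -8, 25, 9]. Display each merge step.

Divide and conquer:
  Merge [4] + [26] -> [4, 26]
  Merge [30] + [-9] -> [-9, 30]
  Merge [4, 26] + [-9, 30] -> [-9, 4, 26, 30]
  Merge [34] + [-8] -> [-8, 34]
  Merge [25] + [9] -> [9, 25]
  Merge [-8, 34] + [9, 25] -> [-8, 9, 25, 34]
  Merge [-9, 4, 26, 30] + [-8, 9, 25, 34] -> [-9, -8, 4, 9, 25, 26, 30, 34]


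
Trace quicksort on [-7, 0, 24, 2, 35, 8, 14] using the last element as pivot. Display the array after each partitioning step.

Partition 1: pivot=14 at index 4 -> [-7, 0, 2, 8, 14, 24, 35]
Partition 2: pivot=8 at index 3 -> [-7, 0, 2, 8, 14, 24, 35]
Partition 3: pivot=2 at index 2 -> [-7, 0, 2, 8, 14, 24, 35]
Partition 4: pivot=0 at index 1 -> [-7, 0, 2, 8, 14, 24, 35]
Partition 5: pivot=35 at index 6 -> [-7, 0, 2, 8, 14, 24, 35]


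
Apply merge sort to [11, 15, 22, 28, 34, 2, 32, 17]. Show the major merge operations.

Divide and conquer:
  Merge [11] + [15] -> [11, 15]
  Merge [22] + [28] -> [22, 28]
  Merge [11, 15] + [22, 28] -> [11, 15, 22, 28]
  Merge [34] + [2] -> [2, 34]
  Merge [32] + [17] -> [17, 32]
  Merge [2, 34] + [17, 32] -> [2, 17, 32, 34]
  Merge [11, 15, 22, 28] + [2, 17, 32, 34] -> [2, 11, 15, 17, 22, 28, 32, 34]


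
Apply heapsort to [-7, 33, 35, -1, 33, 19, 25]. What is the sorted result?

Build heap: [35, 33, 25, -1, 33, 19, -7]
Extract 35: [33, 33, 25, -1, -7, 19, 35]
Extract 33: [33, 19, 25, -1, -7, 33, 35]
Extract 33: [25, 19, -7, -1, 33, 33, 35]
Extract 25: [19, -1, -7, 25, 33, 33, 35]
Extract 19: [-1, -7, 19, 25, 33, 33, 35]
Extract -1: [-7, -1, 19, 25, 33, 33, 35]


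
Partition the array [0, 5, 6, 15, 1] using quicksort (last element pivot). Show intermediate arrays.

Partition 1: pivot=1 at index 1 -> [0, 1, 6, 15, 5]
Partition 2: pivot=5 at index 2 -> [0, 1, 5, 15, 6]
Partition 3: pivot=6 at index 3 -> [0, 1, 5, 6, 15]


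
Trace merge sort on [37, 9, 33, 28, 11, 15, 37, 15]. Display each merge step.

Divide and conquer:
  Merge [37] + [9] -> [9, 37]
  Merge [33] + [28] -> [28, 33]
  Merge [9, 37] + [28, 33] -> [9, 28, 33, 37]
  Merge [11] + [15] -> [11, 15]
  Merge [37] + [15] -> [15, 37]
  Merge [11, 15] + [15, 37] -> [11, 15, 15, 37]
  Merge [9, 28, 33, 37] + [11, 15, 15, 37] -> [9, 11, 15, 15, 28, 33, 37, 37]


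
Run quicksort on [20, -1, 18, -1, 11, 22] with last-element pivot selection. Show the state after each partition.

Partition 1: pivot=22 at index 5 -> [20, -1, 18, -1, 11, 22]
Partition 2: pivot=11 at index 2 -> [-1, -1, 11, 20, 18, 22]
Partition 3: pivot=-1 at index 1 -> [-1, -1, 11, 20, 18, 22]
Partition 4: pivot=18 at index 3 -> [-1, -1, 11, 18, 20, 22]


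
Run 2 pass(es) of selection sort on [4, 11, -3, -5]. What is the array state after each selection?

Pass 1: Select minimum -5 at index 3, swap -> [-5, 11, -3, 4]
Pass 2: Select minimum -3 at index 2, swap -> [-5, -3, 11, 4]


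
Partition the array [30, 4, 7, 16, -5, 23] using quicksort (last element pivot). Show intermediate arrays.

Partition 1: pivot=23 at index 4 -> [4, 7, 16, -5, 23, 30]
Partition 2: pivot=-5 at index 0 -> [-5, 7, 16, 4, 23, 30]
Partition 3: pivot=4 at index 1 -> [-5, 4, 16, 7, 23, 30]
Partition 4: pivot=7 at index 2 -> [-5, 4, 7, 16, 23, 30]


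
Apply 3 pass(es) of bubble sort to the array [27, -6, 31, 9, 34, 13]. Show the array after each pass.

After pass 1: [-6, 27, 9, 31, 13, 34] (3 swaps)
After pass 2: [-6, 9, 27, 13, 31, 34] (2 swaps)
After pass 3: [-6, 9, 13, 27, 31, 34] (1 swaps)
Total swaps: 6


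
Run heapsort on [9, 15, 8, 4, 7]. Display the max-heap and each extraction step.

Build heap: [15, 9, 8, 4, 7]
Extract 15: [9, 7, 8, 4, 15]
Extract 9: [8, 7, 4, 9, 15]
Extract 8: [7, 4, 8, 9, 15]
Extract 7: [4, 7, 8, 9, 15]


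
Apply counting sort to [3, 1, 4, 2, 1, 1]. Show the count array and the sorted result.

Count array: [0, 3, 1, 1, 1]
(count[i] = number of elements equal to i)
Cumulative count: [0, 3, 4, 5, 6]
Sorted: [1, 1, 1, 2, 3, 4]


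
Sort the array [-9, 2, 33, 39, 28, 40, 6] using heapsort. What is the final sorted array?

Build heap: [40, 39, 33, 2, 28, -9, 6]
Extract 40: [39, 28, 33, 2, 6, -9, 40]
Extract 39: [33, 28, -9, 2, 6, 39, 40]
Extract 33: [28, 6, -9, 2, 33, 39, 40]
Extract 28: [6, 2, -9, 28, 33, 39, 40]
Extract 6: [2, -9, 6, 28, 33, 39, 40]
Extract 2: [-9, 2, 6, 28, 33, 39, 40]


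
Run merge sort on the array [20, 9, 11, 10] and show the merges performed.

Divide and conquer:
  Merge [20] + [9] -> [9, 20]
  Merge [11] + [10] -> [10, 11]
  Merge [9, 20] + [10, 11] -> [9, 10, 11, 20]


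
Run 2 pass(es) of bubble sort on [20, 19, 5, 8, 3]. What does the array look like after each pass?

After pass 1: [19, 5, 8, 3, 20] (4 swaps)
After pass 2: [5, 8, 3, 19, 20] (3 swaps)
Total swaps: 7


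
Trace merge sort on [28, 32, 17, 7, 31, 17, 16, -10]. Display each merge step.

Divide and conquer:
  Merge [28] + [32] -> [28, 32]
  Merge [17] + [7] -> [7, 17]
  Merge [28, 32] + [7, 17] -> [7, 17, 28, 32]
  Merge [31] + [17] -> [17, 31]
  Merge [16] + [-10] -> [-10, 16]
  Merge [17, 31] + [-10, 16] -> [-10, 16, 17, 31]
  Merge [7, 17, 28, 32] + [-10, 16, 17, 31] -> [-10, 7, 16, 17, 17, 28, 31, 32]


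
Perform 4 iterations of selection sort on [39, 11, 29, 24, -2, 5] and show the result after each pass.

Pass 1: Select minimum -2 at index 4, swap -> [-2, 11, 29, 24, 39, 5]
Pass 2: Select minimum 5 at index 5, swap -> [-2, 5, 29, 24, 39, 11]
Pass 3: Select minimum 11 at index 5, swap -> [-2, 5, 11, 24, 39, 29]
Pass 4: Select minimum 24 at index 3, swap -> [-2, 5, 11, 24, 39, 29]


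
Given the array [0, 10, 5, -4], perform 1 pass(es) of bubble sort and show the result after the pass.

After pass 1: [0, 5, -4, 10] (2 swaps)
Total swaps: 2


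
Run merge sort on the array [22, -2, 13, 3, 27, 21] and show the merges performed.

Divide and conquer:
  Merge [-2] + [13] -> [-2, 13]
  Merge [22] + [-2, 13] -> [-2, 13, 22]
  Merge [27] + [21] -> [21, 27]
  Merge [3] + [21, 27] -> [3, 21, 27]
  Merge [-2, 13, 22] + [3, 21, 27] -> [-2, 3, 13, 21, 22, 27]


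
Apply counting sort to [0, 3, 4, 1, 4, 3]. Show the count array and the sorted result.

Count array: [1, 1, 0, 2, 2]
(count[i] = number of elements equal to i)
Cumulative count: [1, 2, 2, 4, 6]
Sorted: [0, 1, 3, 3, 4, 4]


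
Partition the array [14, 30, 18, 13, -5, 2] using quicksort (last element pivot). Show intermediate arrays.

Partition 1: pivot=2 at index 1 -> [-5, 2, 18, 13, 14, 30]
Partition 2: pivot=30 at index 5 -> [-5, 2, 18, 13, 14, 30]
Partition 3: pivot=14 at index 3 -> [-5, 2, 13, 14, 18, 30]


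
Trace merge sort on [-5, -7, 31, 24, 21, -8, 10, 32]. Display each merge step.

Divide and conquer:
  Merge [-5] + [-7] -> [-7, -5]
  Merge [31] + [24] -> [24, 31]
  Merge [-7, -5] + [24, 31] -> [-7, -5, 24, 31]
  Merge [21] + [-8] -> [-8, 21]
  Merge [10] + [32] -> [10, 32]
  Merge [-8, 21] + [10, 32] -> [-8, 10, 21, 32]
  Merge [-7, -5, 24, 31] + [-8, 10, 21, 32] -> [-8, -7, -5, 10, 21, 24, 31, 32]


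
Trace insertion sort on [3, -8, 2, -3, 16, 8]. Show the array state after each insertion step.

First element 3 is already 'sorted'
Insert -8: shifted 1 elements -> [-8, 3, 2, -3, 16, 8]
Insert 2: shifted 1 elements -> [-8, 2, 3, -3, 16, 8]
Insert -3: shifted 2 elements -> [-8, -3, 2, 3, 16, 8]
Insert 16: shifted 0 elements -> [-8, -3, 2, 3, 16, 8]
Insert 8: shifted 1 elements -> [-8, -3, 2, 3, 8, 16]


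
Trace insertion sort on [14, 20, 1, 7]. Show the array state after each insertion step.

First element 14 is already 'sorted'
Insert 20: shifted 0 elements -> [14, 20, 1, 7]
Insert 1: shifted 2 elements -> [1, 14, 20, 7]
Insert 7: shifted 2 elements -> [1, 7, 14, 20]


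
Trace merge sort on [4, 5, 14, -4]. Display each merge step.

Divide and conquer:
  Merge [4] + [5] -> [4, 5]
  Merge [14] + [-4] -> [-4, 14]
  Merge [4, 5] + [-4, 14] -> [-4, 4, 5, 14]


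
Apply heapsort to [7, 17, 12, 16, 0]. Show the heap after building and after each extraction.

Build heap: [17, 16, 12, 7, 0]
Extract 17: [16, 7, 12, 0, 17]
Extract 16: [12, 7, 0, 16, 17]
Extract 12: [7, 0, 12, 16, 17]
Extract 7: [0, 7, 12, 16, 17]


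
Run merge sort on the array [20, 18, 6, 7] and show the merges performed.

Divide and conquer:
  Merge [20] + [18] -> [18, 20]
  Merge [6] + [7] -> [6, 7]
  Merge [18, 20] + [6, 7] -> [6, 7, 18, 20]


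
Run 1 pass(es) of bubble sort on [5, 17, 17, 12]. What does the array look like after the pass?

After pass 1: [5, 17, 12, 17] (1 swaps)
Total swaps: 1


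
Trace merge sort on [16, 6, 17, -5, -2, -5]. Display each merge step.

Divide and conquer:
  Merge [6] + [17] -> [6, 17]
  Merge [16] + [6, 17] -> [6, 16, 17]
  Merge [-2] + [-5] -> [-5, -2]
  Merge [-5] + [-5, -2] -> [-5, -5, -2]
  Merge [6, 16, 17] + [-5, -5, -2] -> [-5, -5, -2, 6, 16, 17]


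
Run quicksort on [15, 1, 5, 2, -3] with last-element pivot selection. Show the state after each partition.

Partition 1: pivot=-3 at index 0 -> [-3, 1, 5, 2, 15]
Partition 2: pivot=15 at index 4 -> [-3, 1, 5, 2, 15]
Partition 3: pivot=2 at index 2 -> [-3, 1, 2, 5, 15]


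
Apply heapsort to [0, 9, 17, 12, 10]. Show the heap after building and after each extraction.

Build heap: [17, 12, 0, 9, 10]
Extract 17: [12, 10, 0, 9, 17]
Extract 12: [10, 9, 0, 12, 17]
Extract 10: [9, 0, 10, 12, 17]
Extract 9: [0, 9, 10, 12, 17]


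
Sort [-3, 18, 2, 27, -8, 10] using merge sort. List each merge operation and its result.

Divide and conquer:
  Merge [18] + [2] -> [2, 18]
  Merge [-3] + [2, 18] -> [-3, 2, 18]
  Merge [-8] + [10] -> [-8, 10]
  Merge [27] + [-8, 10] -> [-8, 10, 27]
  Merge [-3, 2, 18] + [-8, 10, 27] -> [-8, -3, 2, 10, 18, 27]


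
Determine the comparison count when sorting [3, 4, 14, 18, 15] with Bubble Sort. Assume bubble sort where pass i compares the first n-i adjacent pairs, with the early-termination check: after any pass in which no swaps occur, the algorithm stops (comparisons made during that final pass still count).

Pass 1: compare adjacent pairs (0,1)..(3,4) = 4 comparison(s), 1 swap(s) -> [3, 4, 14, 15, 18]
Pass 2: compare adjacent pairs (0,1)..(2,3) = 3 comparison(s), 0 swap(s) -> [3, 4, 14, 15, 18]
No swaps in this pass, so bubble sort stops here.
Total comparisons: 4 + 3 = 7


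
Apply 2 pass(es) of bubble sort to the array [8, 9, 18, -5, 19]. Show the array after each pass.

After pass 1: [8, 9, -5, 18, 19] (1 swaps)
After pass 2: [8, -5, 9, 18, 19] (1 swaps)
Total swaps: 2


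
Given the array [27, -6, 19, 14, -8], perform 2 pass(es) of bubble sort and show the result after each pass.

After pass 1: [-6, 19, 14, -8, 27] (4 swaps)
After pass 2: [-6, 14, -8, 19, 27] (2 swaps)
Total swaps: 6


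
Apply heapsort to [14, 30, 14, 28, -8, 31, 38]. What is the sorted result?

Build heap: [38, 30, 31, 28, -8, 14, 14]
Extract 38: [31, 30, 14, 28, -8, 14, 38]
Extract 31: [30, 28, 14, 14, -8, 31, 38]
Extract 30: [28, 14, 14, -8, 30, 31, 38]
Extract 28: [14, -8, 14, 28, 30, 31, 38]
Extract 14: [14, -8, 14, 28, 30, 31, 38]
Extract 14: [-8, 14, 14, 28, 30, 31, 38]


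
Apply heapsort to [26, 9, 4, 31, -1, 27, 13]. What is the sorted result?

Build heap: [31, 26, 27, 9, -1, 4, 13]
Extract 31: [27, 26, 13, 9, -1, 4, 31]
Extract 27: [26, 9, 13, 4, -1, 27, 31]
Extract 26: [13, 9, -1, 4, 26, 27, 31]
Extract 13: [9, 4, -1, 13, 26, 27, 31]
Extract 9: [4, -1, 9, 13, 26, 27, 31]
Extract 4: [-1, 4, 9, 13, 26, 27, 31]


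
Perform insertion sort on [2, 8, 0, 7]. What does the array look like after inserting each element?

First element 2 is already 'sorted'
Insert 8: shifted 0 elements -> [2, 8, 0, 7]
Insert 0: shifted 2 elements -> [0, 2, 8, 7]
Insert 7: shifted 1 elements -> [0, 2, 7, 8]


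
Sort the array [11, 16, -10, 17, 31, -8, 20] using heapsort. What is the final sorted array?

Build heap: [31, 17, 20, 11, 16, -8, -10]
Extract 31: [20, 17, -8, 11, 16, -10, 31]
Extract 20: [17, 16, -8, 11, -10, 20, 31]
Extract 17: [16, 11, -8, -10, 17, 20, 31]
Extract 16: [11, -10, -8, 16, 17, 20, 31]
Extract 11: [-8, -10, 11, 16, 17, 20, 31]
Extract -8: [-10, -8, 11, 16, 17, 20, 31]


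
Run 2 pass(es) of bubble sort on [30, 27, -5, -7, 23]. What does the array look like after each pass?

After pass 1: [27, -5, -7, 23, 30] (4 swaps)
After pass 2: [-5, -7, 23, 27, 30] (3 swaps)
Total swaps: 7


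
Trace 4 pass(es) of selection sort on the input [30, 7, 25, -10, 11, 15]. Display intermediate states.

Pass 1: Select minimum -10 at index 3, swap -> [-10, 7, 25, 30, 11, 15]
Pass 2: Select minimum 7 at index 1, swap -> [-10, 7, 25, 30, 11, 15]
Pass 3: Select minimum 11 at index 4, swap -> [-10, 7, 11, 30, 25, 15]
Pass 4: Select minimum 15 at index 5, swap -> [-10, 7, 11, 15, 25, 30]


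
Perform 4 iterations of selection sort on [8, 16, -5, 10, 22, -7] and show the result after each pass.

Pass 1: Select minimum -7 at index 5, swap -> [-7, 16, -5, 10, 22, 8]
Pass 2: Select minimum -5 at index 2, swap -> [-7, -5, 16, 10, 22, 8]
Pass 3: Select minimum 8 at index 5, swap -> [-7, -5, 8, 10, 22, 16]
Pass 4: Select minimum 10 at index 3, swap -> [-7, -5, 8, 10, 22, 16]


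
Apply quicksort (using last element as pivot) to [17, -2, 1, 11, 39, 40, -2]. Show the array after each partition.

Partition 1: pivot=-2 at index 1 -> [-2, -2, 1, 11, 39, 40, 17]
Partition 2: pivot=17 at index 4 -> [-2, -2, 1, 11, 17, 40, 39]
Partition 3: pivot=11 at index 3 -> [-2, -2, 1, 11, 17, 40, 39]
Partition 4: pivot=39 at index 5 -> [-2, -2, 1, 11, 17, 39, 40]


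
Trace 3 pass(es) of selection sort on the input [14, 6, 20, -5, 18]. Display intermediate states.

Pass 1: Select minimum -5 at index 3, swap -> [-5, 6, 20, 14, 18]
Pass 2: Select minimum 6 at index 1, swap -> [-5, 6, 20, 14, 18]
Pass 3: Select minimum 14 at index 3, swap -> [-5, 6, 14, 20, 18]


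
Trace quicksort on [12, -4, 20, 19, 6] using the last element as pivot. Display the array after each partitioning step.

Partition 1: pivot=6 at index 1 -> [-4, 6, 20, 19, 12]
Partition 2: pivot=12 at index 2 -> [-4, 6, 12, 19, 20]
Partition 3: pivot=20 at index 4 -> [-4, 6, 12, 19, 20]


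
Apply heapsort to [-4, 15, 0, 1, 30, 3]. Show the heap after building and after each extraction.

Build heap: [30, 15, 3, 1, -4, 0]
Extract 30: [15, 1, 3, 0, -4, 30]
Extract 15: [3, 1, -4, 0, 15, 30]
Extract 3: [1, 0, -4, 3, 15, 30]
Extract 1: [0, -4, 1, 3, 15, 30]
Extract 0: [-4, 0, 1, 3, 15, 30]


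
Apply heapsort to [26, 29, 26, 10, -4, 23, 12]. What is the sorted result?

Build heap: [29, 26, 26, 10, -4, 23, 12]
Extract 29: [26, 12, 26, 10, -4, 23, 29]
Extract 26: [26, 12, 23, 10, -4, 26, 29]
Extract 26: [23, 12, -4, 10, 26, 26, 29]
Extract 23: [12, 10, -4, 23, 26, 26, 29]
Extract 12: [10, -4, 12, 23, 26, 26, 29]
Extract 10: [-4, 10, 12, 23, 26, 26, 29]


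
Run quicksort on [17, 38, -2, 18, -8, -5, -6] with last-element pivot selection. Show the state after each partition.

Partition 1: pivot=-6 at index 1 -> [-8, -6, -2, 18, 17, -5, 38]
Partition 2: pivot=38 at index 6 -> [-8, -6, -2, 18, 17, -5, 38]
Partition 3: pivot=-5 at index 2 -> [-8, -6, -5, 18, 17, -2, 38]
Partition 4: pivot=-2 at index 3 -> [-8, -6, -5, -2, 17, 18, 38]
Partition 5: pivot=18 at index 5 -> [-8, -6, -5, -2, 17, 18, 38]


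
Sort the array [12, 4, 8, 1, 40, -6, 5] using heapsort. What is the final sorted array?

Build heap: [40, 12, 8, 1, 4, -6, 5]
Extract 40: [12, 5, 8, 1, 4, -6, 40]
Extract 12: [8, 5, -6, 1, 4, 12, 40]
Extract 8: [5, 4, -6, 1, 8, 12, 40]
Extract 5: [4, 1, -6, 5, 8, 12, 40]
Extract 4: [1, -6, 4, 5, 8, 12, 40]
Extract 1: [-6, 1, 4, 5, 8, 12, 40]


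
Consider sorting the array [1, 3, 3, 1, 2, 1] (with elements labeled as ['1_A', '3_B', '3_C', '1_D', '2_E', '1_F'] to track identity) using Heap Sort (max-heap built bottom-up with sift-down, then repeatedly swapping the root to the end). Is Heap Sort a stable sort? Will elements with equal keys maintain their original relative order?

Trace Heap Sort on the labeled array (the key is the number; the letter only tracks identity):
  Build max-heap: [3_B, 2_E, 3_C, 1_D, 1_A, 1_F]
  Swap root 3_B to index 5, re-heapify first 5 -> [3_C, 2_E, 1_F, 1_D, 1_A, 3_B]
  Swap root 3_C to index 4, re-heapify first 4 -> [2_E, 1_A, 1_F, 1_D, 3_C, 3_B]
  Swap root 2_E to index 3, re-heapify first 3 -> [1_D, 1_A, 1_F, 2_E, 3_C, 3_B]
  Swap root 1_D to index 2, re-heapify first 2 -> [1_F, 1_A, 1_D, 2_E, 3_C, 3_B]
  Swap root 1_F to index 1, re-heapify first 1 -> [1_A, 1_F, 1_D, 2_E, 3_C, 3_B]
Final order: [1_A, 1_F, 1_D, 2_E, 3_C, 3_B]
Equal keys:
  value 1: originally 1_A, 1_D, 1_F; after sorting 1_A, 1_F, 1_D -> order changed
  value 3: originally 3_B, 3_C; after sorting 3_C, 3_B -> order changed
Equal keys were reordered, so Heap Sort is not stable: heap construction and root-to-end swaps move elements without regard to the original order of equal keys. (One such input is enough; an unstable sort may happen to preserve order on other inputs, but it gives no guarantee.)
Answer: Not stable
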